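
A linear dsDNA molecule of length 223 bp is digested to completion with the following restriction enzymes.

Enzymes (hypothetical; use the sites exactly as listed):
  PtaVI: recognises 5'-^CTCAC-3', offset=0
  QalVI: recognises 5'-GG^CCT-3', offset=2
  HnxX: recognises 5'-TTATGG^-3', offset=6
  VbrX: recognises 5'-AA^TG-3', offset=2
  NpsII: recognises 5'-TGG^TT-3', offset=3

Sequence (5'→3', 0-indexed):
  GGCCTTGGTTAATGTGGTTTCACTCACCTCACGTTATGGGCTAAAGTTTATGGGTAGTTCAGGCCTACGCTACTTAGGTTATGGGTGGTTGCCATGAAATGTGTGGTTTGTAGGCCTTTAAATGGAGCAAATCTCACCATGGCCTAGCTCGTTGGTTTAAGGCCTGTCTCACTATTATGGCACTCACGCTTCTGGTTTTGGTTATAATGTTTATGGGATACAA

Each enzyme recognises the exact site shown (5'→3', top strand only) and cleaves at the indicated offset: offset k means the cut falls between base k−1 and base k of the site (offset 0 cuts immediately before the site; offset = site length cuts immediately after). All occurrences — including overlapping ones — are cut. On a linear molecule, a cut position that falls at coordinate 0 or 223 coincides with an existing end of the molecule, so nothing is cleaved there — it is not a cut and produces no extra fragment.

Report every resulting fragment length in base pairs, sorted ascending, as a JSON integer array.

[2,2,4,4,5,5,5,5,6,6,6,7,7,7,8,8,9,10,10,10,11,12,13,13,13,14,21]

Scan for sites:
  PtaVI (CTCAC, off=0): starts [22, 27, 132, 167, 182] → cuts [22, 27, 132, 167, 182]
  QalVI (GGCCT, off=2): starts [0, 61, 112, 140, 160] → cuts [2, 63, 114, 142, 162]
  HnxX (TTATGG, off=6): starts [33, 47, 78, 174, 210] → cuts [39, 53, 84, 180, 216]
  VbrX (AATG, off=2): starts [10, 97, 120, 205] → cuts [12, 99, 122, 207]
  NpsII (TGGTT, off=3): starts [5, 14, 85, 103, 152, 192, 198] → cuts [8, 17, 88, 106, 155, 195, 201]

Pooled cuts: [2, 8, 12, 17, 22, 27, 39, 53, 63, 84, 88, 99, 106, 114, 122, 132, 142, 155, 162, 167, 180, 182, 195, 201, 207, 216]

Fragment lengths:
  [0,2): 2 bp
  [2,8): 6 bp
  [8,12): 4 bp
  [12,17): 5 bp
  [17,22): 5 bp
  [22,27): 5 bp
  [27,39): 12 bp
  [39,53): 14 bp
  [53,63): 10 bp
  [63,84): 21 bp
  [84,88): 4 bp
  [88,99): 11 bp
  [99,106): 7 bp
  [106,114): 8 bp
  [114,122): 8 bp
  [122,132): 10 bp
  [132,142): 10 bp
  [142,155): 13 bp
  [155,162): 7 bp
  [162,167): 5 bp
  [167,180): 13 bp
  [180,182): 2 bp
  [182,195): 13 bp
  [195,201): 6 bp
  [201,207): 6 bp
  [207,216): 9 bp
  [216,223): 7 bp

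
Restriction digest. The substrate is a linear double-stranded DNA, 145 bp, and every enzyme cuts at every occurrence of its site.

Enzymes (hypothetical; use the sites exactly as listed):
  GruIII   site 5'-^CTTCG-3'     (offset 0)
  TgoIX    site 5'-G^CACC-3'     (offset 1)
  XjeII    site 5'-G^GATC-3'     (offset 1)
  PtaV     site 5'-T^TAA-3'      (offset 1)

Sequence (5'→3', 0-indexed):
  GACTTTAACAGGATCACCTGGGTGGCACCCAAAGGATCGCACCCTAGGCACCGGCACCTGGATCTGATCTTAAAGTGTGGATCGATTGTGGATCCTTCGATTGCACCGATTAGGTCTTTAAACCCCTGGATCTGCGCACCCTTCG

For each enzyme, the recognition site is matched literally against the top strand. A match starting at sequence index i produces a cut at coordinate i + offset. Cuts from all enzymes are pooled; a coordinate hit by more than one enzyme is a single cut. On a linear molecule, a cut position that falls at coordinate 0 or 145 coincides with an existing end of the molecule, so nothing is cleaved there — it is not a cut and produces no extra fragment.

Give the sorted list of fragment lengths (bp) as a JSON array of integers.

Scan for sites:
  GruIII (CTTCG, off=0): starts [94, 140] → cuts [94, 140]
  TgoIX (GCACC, off=1): starts [24, 38, 47, 53, 102, 135] → cuts [25, 39, 48, 54, 103, 136]
  XjeII (GGATC, off=1): starts [10, 33, 59, 78, 89, 127] → cuts [11, 34, 60, 79, 90, 128]
  PtaV (TTAA, off=1): starts [4, 69, 117] → cuts [5, 70, 118]

Pooled cuts: [5, 11, 25, 34, 39, 48, 54, 60, 70, 79, 90, 94, 103, 118, 128, 136, 140]

Fragments:
  [0,5): 5 bp
  [5,11): 6 bp
  [11,25): 14 bp
  [25,34): 9 bp
  [34,39): 5 bp
  [39,48): 9 bp
  [48,54): 6 bp
  [54,60): 6 bp
  [60,70): 10 bp
  [70,79): 9 bp
  [79,90): 11 bp
  [90,94): 4 bp
  [94,103): 9 bp
  [103,118): 15 bp
  [118,128): 10 bp
  [128,136): 8 bp
  [136,140): 4 bp
  [140,145): 5 bp

[4,4,5,5,5,6,6,6,8,9,9,9,9,10,10,11,14,15]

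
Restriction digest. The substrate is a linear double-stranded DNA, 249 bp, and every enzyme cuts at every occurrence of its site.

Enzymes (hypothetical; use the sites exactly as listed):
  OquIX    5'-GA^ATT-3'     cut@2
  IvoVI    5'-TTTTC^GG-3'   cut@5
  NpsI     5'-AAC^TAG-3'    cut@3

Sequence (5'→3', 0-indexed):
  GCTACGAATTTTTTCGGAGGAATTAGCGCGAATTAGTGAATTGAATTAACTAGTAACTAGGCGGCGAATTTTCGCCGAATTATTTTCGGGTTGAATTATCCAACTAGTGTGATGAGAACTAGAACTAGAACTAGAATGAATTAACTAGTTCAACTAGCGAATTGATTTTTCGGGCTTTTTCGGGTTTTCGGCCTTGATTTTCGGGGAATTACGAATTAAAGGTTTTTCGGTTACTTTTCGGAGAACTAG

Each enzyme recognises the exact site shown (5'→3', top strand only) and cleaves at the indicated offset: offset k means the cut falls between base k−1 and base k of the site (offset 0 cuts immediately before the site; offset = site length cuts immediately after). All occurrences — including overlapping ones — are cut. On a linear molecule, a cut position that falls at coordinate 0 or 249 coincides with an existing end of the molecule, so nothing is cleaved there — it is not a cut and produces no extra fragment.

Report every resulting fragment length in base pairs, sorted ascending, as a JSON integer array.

Scan for sites:
  OquIX (GAATT, off=2): starts [5, 19, 29, 37, 42, 65, 76, 92, 137, 158, 205, 212] → cuts [7, 21, 31, 39, 44, 67, 78, 94, 139, 160, 207, 214]
  IvoVI (TTTTCGG, off=5): starts [10, 82, 166, 176, 184, 197, 223, 234] → cuts [15, 87, 171, 181, 189, 202, 228, 239]
  NpsI (AACTAG, off=3): starts [47, 54, 101, 116, 122, 128, 142, 151, 243] → cuts [50, 57, 104, 119, 125, 131, 145, 154, 246]

Pooled cuts: [7, 15, 21, 31, 39, 44, 50, 57, 67, 78, 87, 94, 104, 119, 125, 131, 139, 145, 154, 160, 171, 181, 189, 202, 207, 214, 228, 239, 246]

Fragments:
  [0,7): 7 bp
  [7,15): 8 bp
  [15,21): 6 bp
  [21,31): 10 bp
  [31,39): 8 bp
  [39,44): 5 bp
  [44,50): 6 bp
  [50,57): 7 bp
  [57,67): 10 bp
  [67,78): 11 bp
  [78,87): 9 bp
  [87,94): 7 bp
  [94,104): 10 bp
  [104,119): 15 bp
  [119,125): 6 bp
  [125,131): 6 bp
  [131,139): 8 bp
  [139,145): 6 bp
  [145,154): 9 bp
  [154,160): 6 bp
  [160,171): 11 bp
  [171,181): 10 bp
  [181,189): 8 bp
  [189,202): 13 bp
  [202,207): 5 bp
  [207,214): 7 bp
  [214,228): 14 bp
  [228,239): 11 bp
  [239,246): 7 bp
  [246,249): 3 bp

[3,5,5,6,6,6,6,6,6,7,7,7,7,7,8,8,8,8,9,9,10,10,10,10,11,11,11,13,14,15]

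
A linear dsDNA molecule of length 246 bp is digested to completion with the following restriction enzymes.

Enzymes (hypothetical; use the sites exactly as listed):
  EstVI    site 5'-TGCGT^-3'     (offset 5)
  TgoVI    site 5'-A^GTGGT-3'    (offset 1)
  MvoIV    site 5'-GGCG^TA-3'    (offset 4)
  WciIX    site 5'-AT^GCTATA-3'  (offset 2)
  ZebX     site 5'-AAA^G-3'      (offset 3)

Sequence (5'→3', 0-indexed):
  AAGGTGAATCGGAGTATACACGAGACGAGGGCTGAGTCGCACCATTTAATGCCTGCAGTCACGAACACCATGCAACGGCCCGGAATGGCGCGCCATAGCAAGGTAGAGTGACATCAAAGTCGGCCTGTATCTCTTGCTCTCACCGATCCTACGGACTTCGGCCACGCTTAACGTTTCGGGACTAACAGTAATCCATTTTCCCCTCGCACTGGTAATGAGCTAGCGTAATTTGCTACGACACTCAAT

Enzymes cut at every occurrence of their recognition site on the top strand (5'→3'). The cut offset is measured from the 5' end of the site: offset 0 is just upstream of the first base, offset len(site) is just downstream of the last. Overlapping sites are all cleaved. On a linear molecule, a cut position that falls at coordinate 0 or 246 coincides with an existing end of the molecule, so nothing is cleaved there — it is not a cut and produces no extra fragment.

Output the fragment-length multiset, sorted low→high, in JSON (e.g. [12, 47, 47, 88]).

[118,128]

Per-enzyme occurrences:
  EstVI (TGCGT, off=5): no sites
  TgoVI (AGTGGT, off=1): no sites
  MvoIV (GGCGTA, off=4): no sites
  WciIX (ATGCTATA, off=2): no sites
  ZebX AAAG/3: at [115] ⇒ [118]

Pooled cuts: [118]

Fragments:
  [0,118): 118 bp
  [118,246): 128 bp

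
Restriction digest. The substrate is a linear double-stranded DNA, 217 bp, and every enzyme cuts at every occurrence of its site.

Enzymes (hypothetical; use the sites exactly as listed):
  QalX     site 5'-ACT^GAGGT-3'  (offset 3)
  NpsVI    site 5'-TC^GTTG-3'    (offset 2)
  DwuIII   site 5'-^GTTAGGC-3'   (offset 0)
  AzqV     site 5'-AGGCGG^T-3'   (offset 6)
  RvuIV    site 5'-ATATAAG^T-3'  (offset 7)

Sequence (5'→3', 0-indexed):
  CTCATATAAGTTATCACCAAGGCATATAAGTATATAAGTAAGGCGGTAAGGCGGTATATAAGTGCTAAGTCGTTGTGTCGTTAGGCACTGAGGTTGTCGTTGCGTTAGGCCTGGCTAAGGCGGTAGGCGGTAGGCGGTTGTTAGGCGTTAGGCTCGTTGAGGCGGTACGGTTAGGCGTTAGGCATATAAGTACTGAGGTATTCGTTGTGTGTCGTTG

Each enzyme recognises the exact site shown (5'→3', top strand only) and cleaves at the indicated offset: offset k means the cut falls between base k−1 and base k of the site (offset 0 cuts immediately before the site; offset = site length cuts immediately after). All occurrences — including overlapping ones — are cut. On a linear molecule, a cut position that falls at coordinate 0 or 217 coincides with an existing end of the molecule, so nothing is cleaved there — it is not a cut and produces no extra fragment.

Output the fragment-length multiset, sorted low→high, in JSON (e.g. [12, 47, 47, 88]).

[2,4,4,4,5,7,7,7,7,8,8,8,8,8,9,9,9,9,10,10,10,10,14,20,20]

Per-enzyme occurrences:
  QalX (ACTGAGGT, off=3): starts [86, 191] → cuts [89, 194]
  NpsVI (TCGTTG, off=2): starts [69, 96, 153, 201, 211] → cuts [71, 98, 155, 203, 213]
  DwuIII (GTTAGGC, off=0): starts [79, 103, 139, 146, 169, 176] → cuts [79, 103, 139, 146, 169, 176]
  AzqV (AGGCGGT, off=6): starts [40, 48, 117, 124, 131, 159] → cuts [46, 54, 123, 130, 137, 165]
  RvuIV (ATATAAGT, off=7): starts [3, 23, 31, 55, 183] → cuts [10, 30, 38, 62, 190]

Pooled cuts: [10, 30, 38, 46, 54, 62, 71, 79, 89, 98, 103, 123, 130, 137, 139, 146, 155, 165, 169, 176, 190, 194, 203, 213]

Fragment lengths:
  [0,10): 10 bp
  [10,30): 20 bp
  [30,38): 8 bp
  [38,46): 8 bp
  [46,54): 8 bp
  [54,62): 8 bp
  [62,71): 9 bp
  [71,79): 8 bp
  [79,89): 10 bp
  [89,98): 9 bp
  [98,103): 5 bp
  [103,123): 20 bp
  [123,130): 7 bp
  [130,137): 7 bp
  [137,139): 2 bp
  [139,146): 7 bp
  [146,155): 9 bp
  [155,165): 10 bp
  [165,169): 4 bp
  [169,176): 7 bp
  [176,190): 14 bp
  [190,194): 4 bp
  [194,203): 9 bp
  [203,213): 10 bp
  [213,217): 4 bp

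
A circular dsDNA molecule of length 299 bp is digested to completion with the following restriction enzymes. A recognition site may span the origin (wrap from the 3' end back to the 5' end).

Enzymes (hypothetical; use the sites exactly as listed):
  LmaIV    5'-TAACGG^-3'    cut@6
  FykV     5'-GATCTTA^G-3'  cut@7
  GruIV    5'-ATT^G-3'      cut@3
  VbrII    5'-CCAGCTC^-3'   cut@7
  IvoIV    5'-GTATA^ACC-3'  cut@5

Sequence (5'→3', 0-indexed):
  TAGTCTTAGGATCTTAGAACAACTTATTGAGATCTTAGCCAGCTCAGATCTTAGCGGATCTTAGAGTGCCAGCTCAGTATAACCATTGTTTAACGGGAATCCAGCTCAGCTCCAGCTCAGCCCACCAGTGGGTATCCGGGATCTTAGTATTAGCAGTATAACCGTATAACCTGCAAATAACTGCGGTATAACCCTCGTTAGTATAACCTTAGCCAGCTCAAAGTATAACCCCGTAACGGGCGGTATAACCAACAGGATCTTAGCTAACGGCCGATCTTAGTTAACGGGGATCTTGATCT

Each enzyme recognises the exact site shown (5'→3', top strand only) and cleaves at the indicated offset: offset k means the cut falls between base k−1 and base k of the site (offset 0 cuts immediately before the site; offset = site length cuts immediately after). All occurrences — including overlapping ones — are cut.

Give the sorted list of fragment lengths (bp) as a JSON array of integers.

[6,6,8,8,8,8,8,8,8,9,9,9,10,11,11,12,12,12,14,14,14,14,15,15,22,28]

Scan for sites:
  LmaIV TAACGG/6: at [90, 233, 264, 281] ⇒ [96, 239, 270, 287]
  FykV GATCTTAG/7: at [9, 30, 46, 56, 139, 255, 272, 294] ⇒ [2, 16, 37, 53, 63, 146, 262, 279]
  GruIV ATTG/3: at [25, 84] ⇒ [28, 87]
  VbrII CCAGCTC/7: at [38, 68, 100, 111, 212] ⇒ [45, 75, 107, 118, 219]
  IvoIV GTATAACC/5: at [76, 155, 163, 185, 200, 222, 242] ⇒ [81, 160, 168, 190, 205, 227, 247]

All cut coordinates (distinct, sorted): [2, 16, 28, 37, 45, 53, 63, 75, 81, 87, 96, 107, 118, 146, 160, 168, 190, 205, 219, 227, 239, 247, 262, 270, 279, 287]

Fragments:
  2→16: 14 bp
  16→28: 12 bp
  28→37: 9 bp
  37→45: 8 bp
  45→53: 8 bp
  53→63: 10 bp
  63→75: 12 bp
  75→81: 6 bp
  81→87: 6 bp
  87→96: 9 bp
  96→107: 11 bp
  107→118: 11 bp
  118→146: 28 bp
  146→160: 14 bp
  160→168: 8 bp
  168→190: 22 bp
  190→205: 15 bp
  205→219: 14 bp
  219→227: 8 bp
  227→239: 12 bp
  239→247: 8 bp
  247→262: 15 bp
  262→270: 8 bp
  270→279: 9 bp
  279→287: 8 bp
  287→2 (wrap): 299-287+2 = 14 bp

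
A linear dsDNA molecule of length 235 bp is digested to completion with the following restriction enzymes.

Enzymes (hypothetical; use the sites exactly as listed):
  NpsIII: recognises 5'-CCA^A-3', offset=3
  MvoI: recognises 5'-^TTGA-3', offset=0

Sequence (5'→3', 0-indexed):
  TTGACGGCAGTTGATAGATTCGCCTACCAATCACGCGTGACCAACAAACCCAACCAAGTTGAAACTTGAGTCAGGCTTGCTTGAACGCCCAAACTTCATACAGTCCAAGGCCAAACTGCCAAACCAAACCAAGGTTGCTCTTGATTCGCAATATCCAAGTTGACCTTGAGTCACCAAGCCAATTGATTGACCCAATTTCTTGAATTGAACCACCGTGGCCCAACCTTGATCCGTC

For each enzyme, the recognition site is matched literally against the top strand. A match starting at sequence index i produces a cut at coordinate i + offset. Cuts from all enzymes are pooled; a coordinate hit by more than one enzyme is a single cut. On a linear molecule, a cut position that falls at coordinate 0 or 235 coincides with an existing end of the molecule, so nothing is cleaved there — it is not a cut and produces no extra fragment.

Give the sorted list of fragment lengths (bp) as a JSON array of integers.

Per-enzyme occurrences:
  NpsIII (CCAA, off=3): starts [26, 40, 49, 53, 88, 104, 110, 118, 123, 128, 154, 173, 178, 191, 219] → cuts [29, 43, 52, 56, 91, 107, 113, 121, 126, 131, 157, 176, 181, 194, 222]
  MvoI (TTGA, off=0): starts [0, 10, 58, 65, 80, 140, 159, 165, 182, 186, 199, 204, 225] → cuts [10, 58, 65, 80, 140, 159, 165, 182, 186, 199, 204, 225] (position 0 is a terminus of the linear molecule — no cut)

Pooled cuts: [10, 29, 43, 52, 56, 58, 65, 80, 91, 107, 113, 121, 126, 131, 140, 157, 159, 165, 176, 181, 182, 186, 194, 199, 204, 222, 225]

Fragments:
  [0,10): 10 bp
  [10,29): 19 bp
  [29,43): 14 bp
  [43,52): 9 bp
  [52,56): 4 bp
  [56,58): 2 bp
  [58,65): 7 bp
  [65,80): 15 bp
  [80,91): 11 bp
  [91,107): 16 bp
  [107,113): 6 bp
  [113,121): 8 bp
  [121,126): 5 bp
  [126,131): 5 bp
  [131,140): 9 bp
  [140,157): 17 bp
  [157,159): 2 bp
  [159,165): 6 bp
  [165,176): 11 bp
  [176,181): 5 bp
  [181,182): 1 bp
  [182,186): 4 bp
  [186,194): 8 bp
  [194,199): 5 bp
  [199,204): 5 bp
  [204,222): 18 bp
  [222,225): 3 bp
  [225,235): 10 bp

[1,2,2,3,4,4,5,5,5,5,5,6,6,7,8,8,9,9,10,10,11,11,14,15,16,17,18,19]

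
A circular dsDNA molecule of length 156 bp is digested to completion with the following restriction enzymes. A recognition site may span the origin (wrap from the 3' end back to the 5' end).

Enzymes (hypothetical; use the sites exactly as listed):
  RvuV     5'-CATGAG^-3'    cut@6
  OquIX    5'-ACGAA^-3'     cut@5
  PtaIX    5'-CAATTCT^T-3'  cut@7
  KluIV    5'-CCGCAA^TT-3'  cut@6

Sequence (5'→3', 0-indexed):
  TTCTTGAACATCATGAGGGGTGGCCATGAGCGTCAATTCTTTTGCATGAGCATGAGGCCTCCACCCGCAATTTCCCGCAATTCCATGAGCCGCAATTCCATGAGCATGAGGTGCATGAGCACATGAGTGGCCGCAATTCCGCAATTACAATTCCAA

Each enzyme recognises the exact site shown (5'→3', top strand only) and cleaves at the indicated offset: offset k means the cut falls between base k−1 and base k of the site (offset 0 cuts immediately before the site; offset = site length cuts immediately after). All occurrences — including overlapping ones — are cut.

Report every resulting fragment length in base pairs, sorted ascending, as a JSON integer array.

Per-enzyme occurrences:
  RvuV CATGAG/6: at [11, 24, 44, 50, 83, 98, 104, 113, 121] ⇒ [17, 30, 50, 56, 89, 104, 110, 119, 127]
  OquIX (ACGAA, off=5): no sites
  PtaIX CAATTCTT/7: at [33, 153] ⇒ [4, 40]
  KluIV CCGCAATT/6: at [64, 74, 89, 130, 138] ⇒ [70, 80, 95, 136, 144]

All cut coordinates (distinct, sorted): [4, 17, 30, 40, 50, 56, 70, 80, 89, 95, 104, 110, 119, 127, 136, 144]

Fragment lengths:
  4→17: 13 bp
  17→30: 13 bp
  30→40: 10 bp
  40→50: 10 bp
  50→56: 6 bp
  56→70: 14 bp
  70→80: 10 bp
  80→89: 9 bp
  89→95: 6 bp
  95→104: 9 bp
  104→110: 6 bp
  110→119: 9 bp
  119→127: 8 bp
  127→136: 9 bp
  136→144: 8 bp
  144→4 (wrap): 156-144+4 = 16 bp

[6,6,6,8,8,9,9,9,9,10,10,10,13,13,14,16]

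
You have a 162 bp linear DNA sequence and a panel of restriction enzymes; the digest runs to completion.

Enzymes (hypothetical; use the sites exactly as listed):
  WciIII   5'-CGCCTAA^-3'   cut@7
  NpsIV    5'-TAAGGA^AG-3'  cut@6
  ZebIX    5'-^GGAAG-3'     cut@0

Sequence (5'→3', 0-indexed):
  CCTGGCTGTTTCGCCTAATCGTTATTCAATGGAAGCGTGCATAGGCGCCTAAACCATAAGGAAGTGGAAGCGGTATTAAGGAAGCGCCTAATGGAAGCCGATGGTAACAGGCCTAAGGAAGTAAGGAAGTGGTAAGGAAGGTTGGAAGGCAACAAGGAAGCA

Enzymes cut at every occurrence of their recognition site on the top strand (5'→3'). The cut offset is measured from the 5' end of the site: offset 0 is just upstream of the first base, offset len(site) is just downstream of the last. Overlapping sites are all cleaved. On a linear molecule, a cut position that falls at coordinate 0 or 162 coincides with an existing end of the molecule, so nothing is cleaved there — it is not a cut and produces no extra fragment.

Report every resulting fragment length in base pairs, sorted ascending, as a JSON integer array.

[1,3,3,3,3,3,3,5,5,7,7,8,9,12,12,14,18,22,24]

Scan for sites:
  WciIII CGCCTAA/7: at [11, 45, 84] ⇒ [18, 52, 91]
  NpsIV TAAGGAAG/6: at [56, 76, 113, 121, 132] ⇒ [62, 82, 119, 127, 138]
  ZebIX GGAAG/0: at [30, 59, 65, 79, 92, 116, 124, 135, 143, 155] ⇒ [30, 59, 65, 79, 92, 116, 124, 135, 143, 155]

Pooled cuts: [18, 30, 52, 59, 62, 65, 79, 82, 91, 92, 116, 119, 124, 127, 135, 138, 143, 155]

Fragments:
  [0,18): 18 bp
  [18,30): 12 bp
  [30,52): 22 bp
  [52,59): 7 bp
  [59,62): 3 bp
  [62,65): 3 bp
  [65,79): 14 bp
  [79,82): 3 bp
  [82,91): 9 bp
  [91,92): 1 bp
  [92,116): 24 bp
  [116,119): 3 bp
  [119,124): 5 bp
  [124,127): 3 bp
  [127,135): 8 bp
  [135,138): 3 bp
  [138,143): 5 bp
  [143,155): 12 bp
  [155,162): 7 bp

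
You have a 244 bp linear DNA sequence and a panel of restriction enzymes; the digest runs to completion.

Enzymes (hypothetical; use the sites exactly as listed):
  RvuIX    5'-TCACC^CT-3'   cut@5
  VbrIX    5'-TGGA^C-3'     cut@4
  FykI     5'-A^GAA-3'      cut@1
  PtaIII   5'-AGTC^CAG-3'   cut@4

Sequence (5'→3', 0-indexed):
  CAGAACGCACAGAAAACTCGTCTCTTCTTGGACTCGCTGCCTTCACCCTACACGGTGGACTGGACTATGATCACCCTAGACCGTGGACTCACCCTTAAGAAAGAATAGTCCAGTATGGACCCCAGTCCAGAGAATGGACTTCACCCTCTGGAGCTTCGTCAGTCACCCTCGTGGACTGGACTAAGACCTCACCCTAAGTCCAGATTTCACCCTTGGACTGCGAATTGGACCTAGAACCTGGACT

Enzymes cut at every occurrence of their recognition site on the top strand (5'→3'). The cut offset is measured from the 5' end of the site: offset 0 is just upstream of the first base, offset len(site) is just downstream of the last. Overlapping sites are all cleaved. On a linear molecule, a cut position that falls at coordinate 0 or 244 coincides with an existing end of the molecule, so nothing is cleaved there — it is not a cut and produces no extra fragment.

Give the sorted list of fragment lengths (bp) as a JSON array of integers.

Scan for sites:
  RvuIX (TCACCCT, off=5): starts [42, 70, 88, 140, 162, 188, 206] → cuts [47, 75, 93, 145, 167, 193, 211]
  VbrIX (TGGAC, off=4): starts [28, 55, 60, 83, 115, 134, 171, 176, 213, 225, 238] → cuts [32, 59, 64, 87, 119, 138, 175, 180, 217, 229, 242]
  FykI (AGAA, off=1): starts [1, 10, 97, 101, 130, 232] → cuts [2, 11, 98, 102, 131, 233]
  PtaIII (AGTCCAG, off=4): starts [106, 123, 196] → cuts [110, 127, 200]

All cut coordinates (distinct, sorted): [2, 11, 32, 47, 59, 64, 75, 87, 93, 98, 102, 110, 119, 127, 131, 138, 145, 167, 175, 180, 193, 200, 211, 217, 229, 233, 242]

Fragments:
  [0,2): 2 bp
  [2,11): 9 bp
  [11,32): 21 bp
  [32,47): 15 bp
  [47,59): 12 bp
  [59,64): 5 bp
  [64,75): 11 bp
  [75,87): 12 bp
  [87,93): 6 bp
  [93,98): 5 bp
  [98,102): 4 bp
  [102,110): 8 bp
  [110,119): 9 bp
  [119,127): 8 bp
  [127,131): 4 bp
  [131,138): 7 bp
  [138,145): 7 bp
  [145,167): 22 bp
  [167,175): 8 bp
  [175,180): 5 bp
  [180,193): 13 bp
  [193,200): 7 bp
  [200,211): 11 bp
  [211,217): 6 bp
  [217,229): 12 bp
  [229,233): 4 bp
  [233,242): 9 bp
  [242,244): 2 bp

[2,2,4,4,4,5,5,5,6,6,7,7,7,8,8,8,9,9,9,11,11,12,12,12,13,15,21,22]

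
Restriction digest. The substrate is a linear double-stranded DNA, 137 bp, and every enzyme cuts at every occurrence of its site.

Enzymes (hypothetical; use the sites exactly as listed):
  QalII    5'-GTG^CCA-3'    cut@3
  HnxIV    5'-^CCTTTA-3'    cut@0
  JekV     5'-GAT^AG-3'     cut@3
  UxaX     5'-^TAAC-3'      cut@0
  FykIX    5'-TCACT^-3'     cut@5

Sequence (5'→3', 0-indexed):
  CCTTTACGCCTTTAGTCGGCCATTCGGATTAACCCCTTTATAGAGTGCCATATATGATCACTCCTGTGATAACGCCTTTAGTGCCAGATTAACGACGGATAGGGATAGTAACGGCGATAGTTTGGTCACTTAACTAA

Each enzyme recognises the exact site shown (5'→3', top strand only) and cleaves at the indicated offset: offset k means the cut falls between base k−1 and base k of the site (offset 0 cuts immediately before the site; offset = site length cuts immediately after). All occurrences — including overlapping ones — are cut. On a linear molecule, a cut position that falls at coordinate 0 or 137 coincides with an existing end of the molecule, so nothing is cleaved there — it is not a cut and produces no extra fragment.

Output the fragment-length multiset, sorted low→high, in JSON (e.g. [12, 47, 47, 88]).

Per-enzyme occurrences:
  QalII (GTGCCA, off=3): starts [44, 80] → cuts [47, 83]
  HnxIV (CCTTTA, off=0): starts [0, 8, 34, 74] → cuts [8, 34, 74] (position 0 is a terminus of the linear molecule — no cut)
  JekV (GATAG, off=3): starts [97, 103, 115] → cuts [100, 106, 118]
  UxaX (TAAC, off=0): starts [29, 69, 89, 108, 130] → cuts [29, 69, 89, 108, 130]
  FykIX (TCACT, off=5): starts [57, 125] → cuts [62, 130]

All cut coordinates (distinct, sorted): [8, 29, 34, 47, 62, 69, 74, 83, 89, 100, 106, 108, 118, 130]

Fragments:
  [0,8): 8 bp
  [8,29): 21 bp
  [29,34): 5 bp
  [34,47): 13 bp
  [47,62): 15 bp
  [62,69): 7 bp
  [69,74): 5 bp
  [74,83): 9 bp
  [83,89): 6 bp
  [89,100): 11 bp
  [100,106): 6 bp
  [106,108): 2 bp
  [108,118): 10 bp
  [118,130): 12 bp
  [130,137): 7 bp

[2,5,5,6,6,7,7,8,9,10,11,12,13,15,21]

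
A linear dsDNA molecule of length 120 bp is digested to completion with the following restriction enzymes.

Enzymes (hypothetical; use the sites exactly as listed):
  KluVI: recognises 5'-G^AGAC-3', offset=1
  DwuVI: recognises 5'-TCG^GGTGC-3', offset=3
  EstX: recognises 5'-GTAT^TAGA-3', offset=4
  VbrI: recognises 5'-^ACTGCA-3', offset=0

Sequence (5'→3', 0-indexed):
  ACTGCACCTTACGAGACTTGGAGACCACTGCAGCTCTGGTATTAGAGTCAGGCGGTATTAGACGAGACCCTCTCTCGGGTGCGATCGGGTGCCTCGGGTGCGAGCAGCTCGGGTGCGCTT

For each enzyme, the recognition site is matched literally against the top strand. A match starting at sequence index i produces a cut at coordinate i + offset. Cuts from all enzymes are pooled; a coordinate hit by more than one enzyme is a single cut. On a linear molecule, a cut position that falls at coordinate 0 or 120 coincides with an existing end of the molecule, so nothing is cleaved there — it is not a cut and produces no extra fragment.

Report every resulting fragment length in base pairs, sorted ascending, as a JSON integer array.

Site scan:
  KluVI (GAGAC, off=1): starts [12, 20, 63] → cuts [13, 21, 64]
  DwuVI (TCGGGTGC, off=3): starts [74, 84, 93, 108] → cuts [77, 87, 96, 111]
  EstX (GTATTAGA, off=4): starts [38, 54] → cuts [42, 58]
  VbrI (ACTGCA, off=0): starts [0, 26] → cuts [26] (position 0 is a terminus of the linear molecule — no cut)

All cut coordinates (distinct, sorted): [13, 21, 26, 42, 58, 64, 77, 87, 96, 111]

Fragments:
  [0,13): 13 bp
  [13,21): 8 bp
  [21,26): 5 bp
  [26,42): 16 bp
  [42,58): 16 bp
  [58,64): 6 bp
  [64,77): 13 bp
  [77,87): 10 bp
  [87,96): 9 bp
  [96,111): 15 bp
  [111,120): 9 bp

[5,6,8,9,9,10,13,13,15,16,16]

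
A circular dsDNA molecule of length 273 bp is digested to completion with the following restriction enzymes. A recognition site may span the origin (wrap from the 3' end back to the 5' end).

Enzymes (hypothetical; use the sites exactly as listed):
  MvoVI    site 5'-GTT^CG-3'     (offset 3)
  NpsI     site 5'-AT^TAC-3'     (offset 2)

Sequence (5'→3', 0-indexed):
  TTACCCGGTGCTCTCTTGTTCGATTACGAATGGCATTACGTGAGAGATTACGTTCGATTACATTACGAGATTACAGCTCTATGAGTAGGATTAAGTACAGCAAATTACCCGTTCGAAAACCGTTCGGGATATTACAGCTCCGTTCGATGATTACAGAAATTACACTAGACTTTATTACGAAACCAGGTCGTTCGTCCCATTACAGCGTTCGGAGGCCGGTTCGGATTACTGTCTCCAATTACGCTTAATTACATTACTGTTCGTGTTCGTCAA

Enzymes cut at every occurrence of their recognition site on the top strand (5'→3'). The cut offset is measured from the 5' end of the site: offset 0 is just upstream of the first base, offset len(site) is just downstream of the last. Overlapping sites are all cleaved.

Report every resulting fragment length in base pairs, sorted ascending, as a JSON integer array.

Site scan:
  MvoVI GTTCG/3: at [17, 51, 110, 121, 141, 189, 206, 218, 258, 264] ⇒ [20, 54, 113, 124, 144, 192, 209, 221, 261, 267]
  NpsI ATTAC/2: at [22, 34, 46, 56, 61, 69, 103, 130, 149, 158, 173, 198, 224, 237, 247, 252, 272] ⇒ [1, 24, 36, 48, 58, 63, 71, 105, 132, 151, 160, 175, 200, 226, 239, 249, 254]

All cut coordinates (distinct, sorted): [1, 20, 24, 36, 48, 54, 58, 63, 71, 105, 113, 124, 132, 144, 151, 160, 175, 192, 200, 209, 221, 226, 239, 249, 254, 261, 267]

Fragment lengths:
  1→20: 19 bp
  20→24: 4 bp
  24→36: 12 bp
  36→48: 12 bp
  48→54: 6 bp
  54→58: 4 bp
  58→63: 5 bp
  63→71: 8 bp
  71→105: 34 bp
  105→113: 8 bp
  113→124: 11 bp
  124→132: 8 bp
  132→144: 12 bp
  144→151: 7 bp
  151→160: 9 bp
  160→175: 15 bp
  175→192: 17 bp
  192→200: 8 bp
  200→209: 9 bp
  209→221: 12 bp
  221→226: 5 bp
  226→239: 13 bp
  239→249: 10 bp
  249→254: 5 bp
  254→261: 7 bp
  261→267: 6 bp
  267→1 (wrap): 273-267+1 = 7 bp

[4,4,5,5,5,6,6,7,7,7,8,8,8,8,9,9,10,11,12,12,12,12,13,15,17,19,34]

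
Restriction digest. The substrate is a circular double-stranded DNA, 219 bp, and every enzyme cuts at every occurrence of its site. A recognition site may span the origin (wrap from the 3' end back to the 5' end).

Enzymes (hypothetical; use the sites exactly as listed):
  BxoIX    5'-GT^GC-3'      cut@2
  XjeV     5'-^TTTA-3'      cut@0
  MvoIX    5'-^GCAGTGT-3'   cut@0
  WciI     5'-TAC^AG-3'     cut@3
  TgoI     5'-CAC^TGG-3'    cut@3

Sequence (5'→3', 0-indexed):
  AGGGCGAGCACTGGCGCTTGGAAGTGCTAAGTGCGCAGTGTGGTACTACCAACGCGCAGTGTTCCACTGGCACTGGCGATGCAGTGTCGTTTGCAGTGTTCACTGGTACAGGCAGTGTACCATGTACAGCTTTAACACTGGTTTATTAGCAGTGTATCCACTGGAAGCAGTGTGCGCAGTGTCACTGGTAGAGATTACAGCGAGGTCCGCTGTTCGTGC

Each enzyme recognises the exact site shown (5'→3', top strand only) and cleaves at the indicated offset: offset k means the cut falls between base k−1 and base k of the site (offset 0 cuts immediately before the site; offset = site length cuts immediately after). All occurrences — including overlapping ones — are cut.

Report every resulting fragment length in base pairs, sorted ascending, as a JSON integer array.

[2,2,2,3,3,5,6,6,7,7,7,7,8,10,11,12,12,13,13,13,14,16,19,21]

Site scan:
  BxoIX (GTGC, off=2): starts [23, 30, 171, 215] → cuts [25, 32, 173, 217]
  XjeV (TTTA, off=0): starts [130, 141] → cuts [130, 141]
  MvoIX (GCAGTGT, off=0): starts [34, 55, 80, 92, 111, 148, 166, 175] → cuts [34, 55, 80, 92, 111, 148, 166, 175]
  WciI (TACAG, off=3): starts [106, 124, 195] → cuts [109, 127, 198]
  TgoI (CACTGG, off=3): starts [8, 64, 70, 100, 135, 158, 182] → cuts [11, 67, 73, 103, 138, 161, 185]

Pooled cuts: [11, 25, 32, 34, 55, 67, 73, 80, 92, 103, 109, 111, 127, 130, 138, 141, 148, 161, 166, 173, 175, 185, 198, 217]

Fragments:
  11→25: 14 bp
  25→32: 7 bp
  32→34: 2 bp
  34→55: 21 bp
  55→67: 12 bp
  67→73: 6 bp
  73→80: 7 bp
  80→92: 12 bp
  92→103: 11 bp
  103→109: 6 bp
  109→111: 2 bp
  111→127: 16 bp
  127→130: 3 bp
  130→138: 8 bp
  138→141: 3 bp
  141→148: 7 bp
  148→161: 13 bp
  161→166: 5 bp
  166→173: 7 bp
  173→175: 2 bp
  175→185: 10 bp
  185→198: 13 bp
  198→217: 19 bp
  217→11 (wrap): 219-217+11 = 13 bp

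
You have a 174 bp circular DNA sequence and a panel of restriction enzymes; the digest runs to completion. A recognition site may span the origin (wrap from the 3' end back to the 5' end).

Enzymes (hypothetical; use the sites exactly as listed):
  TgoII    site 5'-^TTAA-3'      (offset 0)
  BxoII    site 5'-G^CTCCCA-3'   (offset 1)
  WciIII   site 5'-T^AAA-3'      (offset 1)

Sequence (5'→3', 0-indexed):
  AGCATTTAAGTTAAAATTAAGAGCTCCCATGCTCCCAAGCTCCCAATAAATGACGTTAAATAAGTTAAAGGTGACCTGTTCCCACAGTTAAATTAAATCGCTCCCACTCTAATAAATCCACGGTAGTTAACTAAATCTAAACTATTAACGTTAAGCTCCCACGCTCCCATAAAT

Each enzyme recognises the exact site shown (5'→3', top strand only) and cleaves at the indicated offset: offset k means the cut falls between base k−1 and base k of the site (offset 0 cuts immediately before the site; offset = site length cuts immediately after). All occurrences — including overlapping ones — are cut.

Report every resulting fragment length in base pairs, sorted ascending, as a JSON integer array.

Site scan:
  TgoII (TTAA, off=0): starts [5, 10, 16, 55, 64, 87, 92, 126, 144, 150] → cuts [5, 10, 16, 55, 64, 87, 92, 126, 144, 150]
  BxoII (GCTCCCA, off=1): starts [22, 30, 38, 99, 154, 162] → cuts [23, 31, 39, 100, 155, 163]
  WciIII (TAAA, off=1): starts [11, 46, 56, 65, 88, 93, 112, 131, 137, 169] → cuts [12, 47, 57, 66, 89, 94, 113, 132, 138, 170]

Pooled cuts: [5, 10, 12, 16, 23, 31, 39, 47, 55, 57, 64, 66, 87, 89, 92, 94, 100, 113, 126, 132, 138, 144, 150, 155, 163, 170]

Fragments:
  5→10: 5 bp
  10→12: 2 bp
  12→16: 4 bp
  16→23: 7 bp
  23→31: 8 bp
  31→39: 8 bp
  39→47: 8 bp
  47→55: 8 bp
  55→57: 2 bp
  57→64: 7 bp
  64→66: 2 bp
  66→87: 21 bp
  87→89: 2 bp
  89→92: 3 bp
  92→94: 2 bp
  94→100: 6 bp
  100→113: 13 bp
  113→126: 13 bp
  126→132: 6 bp
  132→138: 6 bp
  138→144: 6 bp
  144→150: 6 bp
  150→155: 5 bp
  155→163: 8 bp
  163→170: 7 bp
  170→5 (wrap): 174-170+5 = 9 bp

[2,2,2,2,2,3,4,5,5,6,6,6,6,6,7,7,7,8,8,8,8,8,9,13,13,21]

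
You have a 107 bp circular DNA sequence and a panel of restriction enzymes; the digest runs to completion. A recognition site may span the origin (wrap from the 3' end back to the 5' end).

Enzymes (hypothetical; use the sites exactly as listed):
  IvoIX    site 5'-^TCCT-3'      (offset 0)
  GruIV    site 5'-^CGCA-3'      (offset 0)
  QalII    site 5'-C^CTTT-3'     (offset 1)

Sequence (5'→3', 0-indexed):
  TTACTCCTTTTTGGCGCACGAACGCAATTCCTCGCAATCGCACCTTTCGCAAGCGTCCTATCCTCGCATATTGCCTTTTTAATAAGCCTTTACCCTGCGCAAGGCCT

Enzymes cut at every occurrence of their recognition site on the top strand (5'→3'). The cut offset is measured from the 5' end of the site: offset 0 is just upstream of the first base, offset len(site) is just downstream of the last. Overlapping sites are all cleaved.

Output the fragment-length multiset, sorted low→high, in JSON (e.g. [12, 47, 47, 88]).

Site scan:
  IvoIX TCCT/0: at [4, 28, 55, 60] ⇒ [4, 28, 55, 60]
  GruIV CGCA/0: at [14, 22, 32, 38, 47, 64, 97] ⇒ [14, 22, 32, 38, 47, 64, 97]
  QalII CCTTT/1: at [5, 42, 73, 86, 104] ⇒ [6, 43, 74, 87, 105]

All cut coordinates (distinct, sorted): [4, 6, 14, 22, 28, 32, 38, 43, 47, 55, 60, 64, 74, 87, 97, 105]

Fragment lengths:
  4→6: 2 bp
  6→14: 8 bp
  14→22: 8 bp
  22→28: 6 bp
  28→32: 4 bp
  32→38: 6 bp
  38→43: 5 bp
  43→47: 4 bp
  47→55: 8 bp
  55→60: 5 bp
  60→64: 4 bp
  64→74: 10 bp
  74→87: 13 bp
  87→97: 10 bp
  97→105: 8 bp
  105→4 (wrap): 107-105+4 = 6 bp

[2,4,4,4,5,5,6,6,6,8,8,8,8,10,10,13]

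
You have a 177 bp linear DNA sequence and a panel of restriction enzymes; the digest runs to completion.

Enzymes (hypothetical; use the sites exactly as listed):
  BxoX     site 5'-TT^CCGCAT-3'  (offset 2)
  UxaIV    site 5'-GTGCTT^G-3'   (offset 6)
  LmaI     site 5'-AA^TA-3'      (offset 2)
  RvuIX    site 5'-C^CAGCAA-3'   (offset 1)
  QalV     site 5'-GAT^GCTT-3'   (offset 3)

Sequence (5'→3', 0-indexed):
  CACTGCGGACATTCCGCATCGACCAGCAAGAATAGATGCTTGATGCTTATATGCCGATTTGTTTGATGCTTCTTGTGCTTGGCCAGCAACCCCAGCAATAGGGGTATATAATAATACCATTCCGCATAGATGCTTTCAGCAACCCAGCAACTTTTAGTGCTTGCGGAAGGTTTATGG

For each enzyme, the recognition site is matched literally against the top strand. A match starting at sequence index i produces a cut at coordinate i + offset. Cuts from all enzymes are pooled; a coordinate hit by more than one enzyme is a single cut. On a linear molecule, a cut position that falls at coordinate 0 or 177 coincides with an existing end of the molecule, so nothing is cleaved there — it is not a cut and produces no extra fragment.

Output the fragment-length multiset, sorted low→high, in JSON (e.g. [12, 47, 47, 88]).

[3,3,5,6,7,7,9,9,10,10,13,13,13,13,15,18,23]

Site scan:
  BxoX TTCCGCAT/2: at [11, 119] ⇒ [13, 121]
  UxaIV GTGCTTG/6: at [74, 156] ⇒ [80, 162]
  LmaI AATA/2: at [30, 96, 109, 112] ⇒ [32, 98, 111, 114]
  RvuIX CCAGCAA/1: at [22, 82, 91, 143] ⇒ [23, 83, 92, 144]
  QalV GATGCTT/3: at [34, 41, 64, 128] ⇒ [37, 44, 67, 131]

All cut coordinates (distinct, sorted): [13, 23, 32, 37, 44, 67, 80, 83, 92, 98, 111, 114, 121, 131, 144, 162]

Fragments:
  [0,13): 13 bp
  [13,23): 10 bp
  [23,32): 9 bp
  [32,37): 5 bp
  [37,44): 7 bp
  [44,67): 23 bp
  [67,80): 13 bp
  [80,83): 3 bp
  [83,92): 9 bp
  [92,98): 6 bp
  [98,111): 13 bp
  [111,114): 3 bp
  [114,121): 7 bp
  [121,131): 10 bp
  [131,144): 13 bp
  [144,162): 18 bp
  [162,177): 15 bp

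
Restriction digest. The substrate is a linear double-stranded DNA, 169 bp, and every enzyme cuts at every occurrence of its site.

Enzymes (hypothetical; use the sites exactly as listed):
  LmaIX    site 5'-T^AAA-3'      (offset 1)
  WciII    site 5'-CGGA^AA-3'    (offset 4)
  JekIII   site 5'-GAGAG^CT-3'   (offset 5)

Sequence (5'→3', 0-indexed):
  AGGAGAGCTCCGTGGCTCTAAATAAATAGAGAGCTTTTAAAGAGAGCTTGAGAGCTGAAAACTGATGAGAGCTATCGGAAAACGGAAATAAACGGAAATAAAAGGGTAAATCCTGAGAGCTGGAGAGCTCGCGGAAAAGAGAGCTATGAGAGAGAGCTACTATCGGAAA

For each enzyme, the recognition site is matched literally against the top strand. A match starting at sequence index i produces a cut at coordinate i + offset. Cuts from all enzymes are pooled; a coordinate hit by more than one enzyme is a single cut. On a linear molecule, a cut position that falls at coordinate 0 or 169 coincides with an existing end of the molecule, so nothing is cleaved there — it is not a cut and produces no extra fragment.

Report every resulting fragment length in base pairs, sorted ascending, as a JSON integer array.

[2,3,3,4,5,7,7,7,8,8,8,8,8,8,8,10,11,12,12,13,17]

Scan for sites:
  LmaIX TAAA/1: at [18, 22, 37, 88, 98, 106] ⇒ [19, 23, 38, 89, 99, 107]
  WciII CGGAAA/4: at [75, 82, 92, 131, 163] ⇒ [79, 86, 96, 135, 167]
  JekIII GAGAGCT/5: at [2, 28, 41, 49, 66, 114, 122, 138, 151] ⇒ [7, 33, 46, 54, 71, 119, 127, 143, 156]

All cut coordinates (distinct, sorted): [7, 19, 23, 33, 38, 46, 54, 71, 79, 86, 89, 96, 99, 107, 119, 127, 135, 143, 156, 167]

Fragments:
  [0,7): 7 bp
  [7,19): 12 bp
  [19,23): 4 bp
  [23,33): 10 bp
  [33,38): 5 bp
  [38,46): 8 bp
  [46,54): 8 bp
  [54,71): 17 bp
  [71,79): 8 bp
  [79,86): 7 bp
  [86,89): 3 bp
  [89,96): 7 bp
  [96,99): 3 bp
  [99,107): 8 bp
  [107,119): 12 bp
  [119,127): 8 bp
  [127,135): 8 bp
  [135,143): 8 bp
  [143,156): 13 bp
  [156,167): 11 bp
  [167,169): 2 bp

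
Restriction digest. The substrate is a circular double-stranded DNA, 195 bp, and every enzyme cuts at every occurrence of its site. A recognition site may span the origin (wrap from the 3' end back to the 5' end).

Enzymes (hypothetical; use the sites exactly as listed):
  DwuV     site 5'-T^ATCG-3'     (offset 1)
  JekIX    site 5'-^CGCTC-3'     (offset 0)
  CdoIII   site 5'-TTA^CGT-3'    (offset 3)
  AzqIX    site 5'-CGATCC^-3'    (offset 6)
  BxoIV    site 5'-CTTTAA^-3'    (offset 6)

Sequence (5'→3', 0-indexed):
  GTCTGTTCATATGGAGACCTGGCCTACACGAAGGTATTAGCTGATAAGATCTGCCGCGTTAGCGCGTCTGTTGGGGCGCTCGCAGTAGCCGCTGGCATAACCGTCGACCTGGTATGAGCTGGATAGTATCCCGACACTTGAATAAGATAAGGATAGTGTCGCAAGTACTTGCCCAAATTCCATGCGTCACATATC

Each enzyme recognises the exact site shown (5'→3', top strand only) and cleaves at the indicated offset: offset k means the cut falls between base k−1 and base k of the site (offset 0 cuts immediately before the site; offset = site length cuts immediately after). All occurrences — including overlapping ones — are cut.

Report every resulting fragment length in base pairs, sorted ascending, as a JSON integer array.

[79,116]

Per-enzyme occurrences:
  DwuV (TATCG, off=1): starts [191] → cuts [192]
  JekIX (CGCTC, off=0): starts [76] → cuts [76]
  CdoIII (TTACGT, off=3): no sites
  AzqIX (CGATCC, off=6): no sites
  BxoIV (CTTTAA, off=6): no sites

Pooled cuts: [76, 192]

Fragment lengths:
  76→192: 116 bp
  192→76 (wrap): 195-192+76 = 79 bp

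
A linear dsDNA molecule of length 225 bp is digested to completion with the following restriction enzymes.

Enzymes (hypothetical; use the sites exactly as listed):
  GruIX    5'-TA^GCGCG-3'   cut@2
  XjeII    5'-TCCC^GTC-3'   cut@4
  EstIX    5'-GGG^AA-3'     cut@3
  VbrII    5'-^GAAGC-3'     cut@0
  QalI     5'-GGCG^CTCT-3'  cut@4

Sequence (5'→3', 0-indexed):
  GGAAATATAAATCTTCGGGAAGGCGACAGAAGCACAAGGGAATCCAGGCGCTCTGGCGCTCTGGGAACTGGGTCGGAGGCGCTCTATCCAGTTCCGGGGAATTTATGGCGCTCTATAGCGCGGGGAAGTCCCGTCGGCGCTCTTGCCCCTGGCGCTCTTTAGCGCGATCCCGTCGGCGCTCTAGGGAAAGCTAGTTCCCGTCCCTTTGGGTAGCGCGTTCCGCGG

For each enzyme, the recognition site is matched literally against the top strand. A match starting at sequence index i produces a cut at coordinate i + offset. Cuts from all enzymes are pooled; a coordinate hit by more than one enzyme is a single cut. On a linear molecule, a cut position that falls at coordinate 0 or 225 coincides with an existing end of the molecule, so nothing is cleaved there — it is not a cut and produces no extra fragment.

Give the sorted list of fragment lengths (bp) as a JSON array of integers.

[7,7,7,7,7,7,8,8,8,9,10,10,11,12,13,13,13,15,16,18,19]

Site scan:
  GruIX TAGCGCG/2: at [115, 159, 210] ⇒ [117, 161, 212]
  XjeII TCCCGTC/4: at [128, 167, 195] ⇒ [132, 171, 199]
  EstIX GGGAA/3: at [16, 37, 62, 96, 122, 183] ⇒ [19, 40, 65, 99, 125, 186]
  VbrII GAAGC/0: at [28] ⇒ [28]
  QalI GGCGCTCT/4: at [46, 54, 77, 106, 135, 150, 174] ⇒ [50, 58, 81, 110, 139, 154, 178]

Pooled cuts: [19, 28, 40, 50, 58, 65, 81, 99, 110, 117, 125, 132, 139, 154, 161, 171, 178, 186, 199, 212]

Fragments:
  [0,19): 19 bp
  [19,28): 9 bp
  [28,40): 12 bp
  [40,50): 10 bp
  [50,58): 8 bp
  [58,65): 7 bp
  [65,81): 16 bp
  [81,99): 18 bp
  [99,110): 11 bp
  [110,117): 7 bp
  [117,125): 8 bp
  [125,132): 7 bp
  [132,139): 7 bp
  [139,154): 15 bp
  [154,161): 7 bp
  [161,171): 10 bp
  [171,178): 7 bp
  [178,186): 8 bp
  [186,199): 13 bp
  [199,212): 13 bp
  [212,225): 13 bp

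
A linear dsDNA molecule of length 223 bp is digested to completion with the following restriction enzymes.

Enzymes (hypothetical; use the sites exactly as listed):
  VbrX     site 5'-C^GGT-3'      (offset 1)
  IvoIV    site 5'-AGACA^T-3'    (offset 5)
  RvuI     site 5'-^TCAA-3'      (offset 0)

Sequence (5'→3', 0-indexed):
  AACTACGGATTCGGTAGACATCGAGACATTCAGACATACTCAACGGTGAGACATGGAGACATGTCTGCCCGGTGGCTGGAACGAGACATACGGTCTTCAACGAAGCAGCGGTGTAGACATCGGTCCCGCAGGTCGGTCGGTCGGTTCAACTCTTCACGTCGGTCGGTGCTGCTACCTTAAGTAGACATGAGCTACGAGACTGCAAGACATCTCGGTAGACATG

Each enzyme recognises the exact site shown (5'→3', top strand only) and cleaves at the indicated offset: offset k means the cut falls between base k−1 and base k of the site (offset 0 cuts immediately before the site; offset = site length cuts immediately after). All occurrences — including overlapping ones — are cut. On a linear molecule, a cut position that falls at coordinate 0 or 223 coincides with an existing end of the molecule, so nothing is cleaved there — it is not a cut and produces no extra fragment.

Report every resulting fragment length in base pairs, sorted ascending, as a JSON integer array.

[2,2,3,3,3,4,4,4,4,5,5,8,8,8,8,8,9,9,10,12,13,13,15,18,22,23]

Site scan:
  VbrX CGGT/1: at [11, 43, 69, 90, 108, 120, 133, 137, 141, 159, 163, 212] ⇒ [12, 44, 70, 91, 109, 121, 134, 138, 142, 160, 164, 213]
  IvoIV AGACAT/5: at [15, 23, 31, 48, 56, 83, 114, 182, 204, 216] ⇒ [20, 28, 36, 53, 61, 88, 119, 187, 209, 221]
  RvuI TCAA/0: at [39, 96, 145] ⇒ [39, 96, 145]

Pooled cuts: [12, 20, 28, 36, 39, 44, 53, 61, 70, 88, 91, 96, 109, 119, 121, 134, 138, 142, 145, 160, 164, 187, 209, 213, 221]

Fragments:
  [0,12): 12 bp
  [12,20): 8 bp
  [20,28): 8 bp
  [28,36): 8 bp
  [36,39): 3 bp
  [39,44): 5 bp
  [44,53): 9 bp
  [53,61): 8 bp
  [61,70): 9 bp
  [70,88): 18 bp
  [88,91): 3 bp
  [91,96): 5 bp
  [96,109): 13 bp
  [109,119): 10 bp
  [119,121): 2 bp
  [121,134): 13 bp
  [134,138): 4 bp
  [138,142): 4 bp
  [142,145): 3 bp
  [145,160): 15 bp
  [160,164): 4 bp
  [164,187): 23 bp
  [187,209): 22 bp
  [209,213): 4 bp
  [213,221): 8 bp
  [221,223): 2 bp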